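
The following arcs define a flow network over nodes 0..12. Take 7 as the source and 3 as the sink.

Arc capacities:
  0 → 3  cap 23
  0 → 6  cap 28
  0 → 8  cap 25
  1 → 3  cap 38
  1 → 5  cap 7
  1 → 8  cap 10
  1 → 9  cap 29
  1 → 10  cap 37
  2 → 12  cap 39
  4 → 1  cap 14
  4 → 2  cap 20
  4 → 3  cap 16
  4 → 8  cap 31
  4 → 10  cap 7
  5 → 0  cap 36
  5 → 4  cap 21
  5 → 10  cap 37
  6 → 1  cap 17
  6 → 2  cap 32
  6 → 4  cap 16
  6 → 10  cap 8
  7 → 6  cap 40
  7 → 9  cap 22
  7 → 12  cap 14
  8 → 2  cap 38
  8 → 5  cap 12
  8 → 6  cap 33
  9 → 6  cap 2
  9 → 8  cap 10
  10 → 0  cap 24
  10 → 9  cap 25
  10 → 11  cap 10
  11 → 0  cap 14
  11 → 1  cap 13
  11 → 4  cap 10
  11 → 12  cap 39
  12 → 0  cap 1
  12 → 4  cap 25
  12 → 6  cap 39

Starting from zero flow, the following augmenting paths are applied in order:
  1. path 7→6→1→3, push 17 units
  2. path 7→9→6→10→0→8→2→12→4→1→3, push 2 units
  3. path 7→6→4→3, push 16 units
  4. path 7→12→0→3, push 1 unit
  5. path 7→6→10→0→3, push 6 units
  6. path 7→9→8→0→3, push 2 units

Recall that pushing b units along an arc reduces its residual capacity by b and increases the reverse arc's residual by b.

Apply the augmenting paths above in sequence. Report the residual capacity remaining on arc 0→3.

Residual capacity of (0,3): 14

after path 1 (7→6→1→3, push 17): res(0,3)=23
after path 2 (7→9→6→10→0→8→2→12→4→1→3, push 2): res(0,3)=23
after path 3 (7→6→4→3, push 16): res(0,3)=23
after path 4 (7→12→0→3, push 1): res(0,3)=22
after path 5 (7→6→10→0→3, push 6): res(0,3)=16
after path 6 (7→9→8→0→3, push 2): res(0,3)=14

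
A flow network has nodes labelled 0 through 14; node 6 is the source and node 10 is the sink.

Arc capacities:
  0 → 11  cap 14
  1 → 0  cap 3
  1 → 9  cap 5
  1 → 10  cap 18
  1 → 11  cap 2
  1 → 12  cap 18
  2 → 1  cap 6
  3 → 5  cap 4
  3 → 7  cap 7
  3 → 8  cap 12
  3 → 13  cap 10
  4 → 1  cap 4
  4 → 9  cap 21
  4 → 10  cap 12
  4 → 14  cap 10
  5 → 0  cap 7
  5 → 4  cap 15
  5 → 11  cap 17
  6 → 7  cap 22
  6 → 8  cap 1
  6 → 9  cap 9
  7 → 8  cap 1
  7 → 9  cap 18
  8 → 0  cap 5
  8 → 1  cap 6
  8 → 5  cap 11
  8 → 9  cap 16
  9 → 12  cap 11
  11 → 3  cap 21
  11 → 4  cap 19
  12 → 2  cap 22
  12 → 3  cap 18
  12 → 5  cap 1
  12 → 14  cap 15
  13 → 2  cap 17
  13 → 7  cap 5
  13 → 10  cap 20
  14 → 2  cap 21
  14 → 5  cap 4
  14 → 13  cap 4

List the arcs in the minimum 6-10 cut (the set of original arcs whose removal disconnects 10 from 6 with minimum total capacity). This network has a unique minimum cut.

Min-cut arcs: {(6,8), (7,8), (9,12)} (total capacity 13)

augment #1: 6→8→1→10 push 1
augment #2: 6→7→8→1→10 push 1
augment #3: 6→9→12→2→1→10 push 6
augment #4: 6→9→12→3→13→10 push 3
augment #5: 6→7→9→12→3→13→10 push 2
max flow = 13; residual-reachable set from 6 gives S-side
cut edges (S→T): {(6,8), (7,8), (9,12)} total cap 13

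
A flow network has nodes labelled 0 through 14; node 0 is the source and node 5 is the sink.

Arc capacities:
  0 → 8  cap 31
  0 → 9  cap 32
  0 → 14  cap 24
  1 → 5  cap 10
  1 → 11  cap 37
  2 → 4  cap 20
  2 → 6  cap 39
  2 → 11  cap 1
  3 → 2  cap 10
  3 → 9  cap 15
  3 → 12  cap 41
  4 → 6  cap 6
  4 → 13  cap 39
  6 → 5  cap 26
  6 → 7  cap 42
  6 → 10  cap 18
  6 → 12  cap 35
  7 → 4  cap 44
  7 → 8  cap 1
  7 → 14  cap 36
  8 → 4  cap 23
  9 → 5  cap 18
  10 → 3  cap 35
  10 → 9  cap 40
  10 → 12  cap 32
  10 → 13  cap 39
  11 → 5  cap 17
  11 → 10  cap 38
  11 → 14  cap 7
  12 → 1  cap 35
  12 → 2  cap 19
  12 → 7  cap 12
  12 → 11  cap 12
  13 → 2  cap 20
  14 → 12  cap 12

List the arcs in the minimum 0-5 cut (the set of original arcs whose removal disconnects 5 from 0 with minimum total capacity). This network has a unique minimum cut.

augment #1: 0→9→5 push 18
augment #2: 0→8→4→6→5 push 6
augment #3: 0→14→12→1→5 push 10
augment #4: 0→14→12→11→5 push 2
augment #5: 0→8→4→13→2→6→5 push 17
max flow = 53; residual-reachable set from 0 gives S-side
cut edges (S→T): {(8,4), (9,5), (14,12)} total cap 53

Min-cut arcs: {(8,4), (9,5), (14,12)} (total capacity 53)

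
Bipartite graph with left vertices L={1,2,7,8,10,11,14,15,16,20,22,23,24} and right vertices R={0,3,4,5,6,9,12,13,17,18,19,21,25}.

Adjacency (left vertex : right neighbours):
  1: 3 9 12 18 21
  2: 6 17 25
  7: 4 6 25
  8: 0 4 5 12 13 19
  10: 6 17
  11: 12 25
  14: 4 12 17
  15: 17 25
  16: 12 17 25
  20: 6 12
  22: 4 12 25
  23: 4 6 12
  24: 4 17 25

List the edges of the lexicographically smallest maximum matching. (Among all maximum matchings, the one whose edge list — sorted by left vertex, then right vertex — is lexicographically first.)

Lex-smallest maximum matching: {(1,3), (2,6), (7,4), (8,0), (10,17), (11,12), (15,25)}

|M| = 7 (so the lex-smallest maximum matching has 7 edges)
process left vertices in ascending order; for each, take the smallest-labelled available neighbour that still permits 7 edges overall, or leave it unmatched if none does
lex-smallest matching: {1-3, 2-6, 7-4, 8-0, 10-17, 11-12, 15-25}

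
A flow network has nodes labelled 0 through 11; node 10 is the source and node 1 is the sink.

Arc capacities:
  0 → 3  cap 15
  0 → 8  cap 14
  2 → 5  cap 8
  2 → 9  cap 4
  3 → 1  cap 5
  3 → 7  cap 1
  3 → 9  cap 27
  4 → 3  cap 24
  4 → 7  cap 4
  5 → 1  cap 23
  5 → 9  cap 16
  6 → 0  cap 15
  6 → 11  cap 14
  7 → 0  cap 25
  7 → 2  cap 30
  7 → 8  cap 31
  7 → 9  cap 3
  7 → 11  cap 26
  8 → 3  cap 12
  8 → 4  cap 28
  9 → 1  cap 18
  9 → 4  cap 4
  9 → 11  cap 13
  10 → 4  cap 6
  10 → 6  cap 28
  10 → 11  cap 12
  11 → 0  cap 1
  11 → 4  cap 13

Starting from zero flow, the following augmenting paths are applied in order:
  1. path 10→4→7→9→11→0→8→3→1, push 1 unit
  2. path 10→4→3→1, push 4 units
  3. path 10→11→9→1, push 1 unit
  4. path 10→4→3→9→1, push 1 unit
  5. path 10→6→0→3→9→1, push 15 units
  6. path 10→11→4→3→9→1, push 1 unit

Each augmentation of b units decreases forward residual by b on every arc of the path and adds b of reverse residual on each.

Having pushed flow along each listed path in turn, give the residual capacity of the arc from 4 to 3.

Residual capacity of (4,3): 18

after path 1 (10→4→7→9→11→0→8→3→1, push 1): res(4,3)=24
after path 2 (10→4→3→1, push 4): res(4,3)=20
after path 3 (10→11→9→1, push 1): res(4,3)=20
after path 4 (10→4→3→9→1, push 1): res(4,3)=19
after path 5 (10→6→0→3→9→1, push 15): res(4,3)=19
after path 6 (10→11→4→3→9→1, push 1): res(4,3)=18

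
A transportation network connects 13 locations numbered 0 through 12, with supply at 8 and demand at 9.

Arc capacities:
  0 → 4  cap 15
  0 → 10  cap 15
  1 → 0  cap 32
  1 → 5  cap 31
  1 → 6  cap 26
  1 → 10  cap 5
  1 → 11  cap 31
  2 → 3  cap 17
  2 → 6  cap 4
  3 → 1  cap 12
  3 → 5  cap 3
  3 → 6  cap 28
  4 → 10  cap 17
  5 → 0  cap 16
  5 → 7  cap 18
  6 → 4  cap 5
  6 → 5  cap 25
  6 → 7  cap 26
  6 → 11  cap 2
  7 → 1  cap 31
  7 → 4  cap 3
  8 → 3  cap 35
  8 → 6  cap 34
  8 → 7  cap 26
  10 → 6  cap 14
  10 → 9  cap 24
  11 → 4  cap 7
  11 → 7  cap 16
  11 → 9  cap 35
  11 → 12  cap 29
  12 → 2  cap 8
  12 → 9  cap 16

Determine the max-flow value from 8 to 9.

Maximum flow value: 57

augment #1: 8→6→11→9 bottleneck 2, total now 2
augment #2: 8→3→1→10→9 bottleneck 5, total now 7
augment #3: 8→3→1→11→9 bottleneck 7, total now 14
augment #4: 8→6→4→10→9 bottleneck 5, total now 19
augment #5: 8→7→1→11→9 bottleneck 24, total now 43
augment #6: 8→7→4→10→9 bottleneck 2, total now 45
augment #7: 8→3→5→0→10→9 bottleneck 3, total now 48
augment #8: 8→6→5→0→10→9 bottleneck 9, total now 57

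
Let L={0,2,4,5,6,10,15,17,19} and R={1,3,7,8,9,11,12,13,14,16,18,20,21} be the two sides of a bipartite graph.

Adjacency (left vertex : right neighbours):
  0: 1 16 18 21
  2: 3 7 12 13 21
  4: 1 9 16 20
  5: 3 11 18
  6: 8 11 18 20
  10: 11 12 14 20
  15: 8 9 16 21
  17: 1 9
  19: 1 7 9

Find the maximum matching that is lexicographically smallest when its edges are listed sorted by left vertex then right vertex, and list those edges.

Lex-smallest maximum matching: {(0,1), (2,3), (4,16), (5,11), (6,8), (10,12), (15,21), (17,9), (19,7)}

|M| = 9 (so the lex-smallest maximum matching has 9 edges)
process left vertices in ascending order; for each, take the smallest-labelled available neighbour that still permits 9 edges overall, or leave it unmatched if none does
lex-smallest matching: {0-1, 2-3, 4-16, 5-11, 6-8, 10-12, 15-21, 17-9, 19-7}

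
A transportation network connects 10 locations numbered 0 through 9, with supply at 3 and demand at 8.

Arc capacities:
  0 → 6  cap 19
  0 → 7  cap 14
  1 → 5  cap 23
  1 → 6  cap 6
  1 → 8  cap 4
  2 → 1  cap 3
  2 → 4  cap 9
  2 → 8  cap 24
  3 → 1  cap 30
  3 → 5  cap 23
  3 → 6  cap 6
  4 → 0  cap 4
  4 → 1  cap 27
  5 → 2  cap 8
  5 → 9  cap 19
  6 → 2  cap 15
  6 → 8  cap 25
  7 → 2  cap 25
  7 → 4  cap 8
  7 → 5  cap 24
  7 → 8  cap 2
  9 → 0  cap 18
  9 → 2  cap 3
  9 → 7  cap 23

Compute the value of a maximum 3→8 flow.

Maximum flow value: 43

augment #1: 3→1→8 bottleneck 4, total now 4
augment #2: 3→6→8 bottleneck 6, total now 10
augment #3: 3→1→6→8 bottleneck 6, total now 16
augment #4: 3→5→2→8 bottleneck 8, total now 24
augment #5: 3→5→9→2→8 bottleneck 3, total now 27
augment #6: 3→5→9→7→8 bottleneck 2, total now 29
augment #7: 3→5→9→0→6→8 bottleneck 10, total now 39
augment #8: 3→1→5→9→0→6→8 bottleneck 3, total now 42
augment #9: 3→1→5→9→7→2→8 bottleneck 1, total now 43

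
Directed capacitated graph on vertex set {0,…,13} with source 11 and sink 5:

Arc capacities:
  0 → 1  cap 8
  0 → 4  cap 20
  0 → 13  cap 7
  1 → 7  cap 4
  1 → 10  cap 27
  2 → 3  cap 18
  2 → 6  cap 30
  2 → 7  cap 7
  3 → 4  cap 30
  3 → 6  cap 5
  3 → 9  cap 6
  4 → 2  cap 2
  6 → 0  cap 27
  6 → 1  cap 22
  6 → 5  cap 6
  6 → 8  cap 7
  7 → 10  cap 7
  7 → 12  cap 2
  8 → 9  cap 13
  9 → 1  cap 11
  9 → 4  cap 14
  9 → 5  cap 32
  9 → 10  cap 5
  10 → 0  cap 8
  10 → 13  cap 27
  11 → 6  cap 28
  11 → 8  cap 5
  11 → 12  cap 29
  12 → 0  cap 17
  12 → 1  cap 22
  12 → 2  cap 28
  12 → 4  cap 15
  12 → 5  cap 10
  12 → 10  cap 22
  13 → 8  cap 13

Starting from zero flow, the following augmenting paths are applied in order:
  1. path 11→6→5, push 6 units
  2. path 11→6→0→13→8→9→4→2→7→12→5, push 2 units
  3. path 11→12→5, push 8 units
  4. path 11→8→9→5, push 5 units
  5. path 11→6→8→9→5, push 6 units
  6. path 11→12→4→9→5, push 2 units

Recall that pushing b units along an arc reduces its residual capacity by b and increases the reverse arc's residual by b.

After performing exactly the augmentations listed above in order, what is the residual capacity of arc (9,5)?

Residual capacity of (9,5): 19

after path 1 (11→6→5, push 6): res(9,5)=32
after path 2 (11→6→0→13→8→9→4→2→7→12→5, push 2): res(9,5)=32
after path 3 (11→12→5, push 8): res(9,5)=32
after path 4 (11→8→9→5, push 5): res(9,5)=27
after path 5 (11→6→8→9→5, push 6): res(9,5)=21
after path 6 (11→12→4→9→5, push 2): res(9,5)=19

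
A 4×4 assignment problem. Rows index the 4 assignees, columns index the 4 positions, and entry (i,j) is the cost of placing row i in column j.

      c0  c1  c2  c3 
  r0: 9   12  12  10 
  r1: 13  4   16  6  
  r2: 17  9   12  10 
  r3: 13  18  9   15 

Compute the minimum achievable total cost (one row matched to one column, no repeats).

optimal assignment: row0→col0 (cost 9), row1→col1 (cost 4), row2→col3 (cost 10), row3→col2 (cost 9)
total = 9 + 4 + 10 + 9 = 32

Minimum assignment cost: 32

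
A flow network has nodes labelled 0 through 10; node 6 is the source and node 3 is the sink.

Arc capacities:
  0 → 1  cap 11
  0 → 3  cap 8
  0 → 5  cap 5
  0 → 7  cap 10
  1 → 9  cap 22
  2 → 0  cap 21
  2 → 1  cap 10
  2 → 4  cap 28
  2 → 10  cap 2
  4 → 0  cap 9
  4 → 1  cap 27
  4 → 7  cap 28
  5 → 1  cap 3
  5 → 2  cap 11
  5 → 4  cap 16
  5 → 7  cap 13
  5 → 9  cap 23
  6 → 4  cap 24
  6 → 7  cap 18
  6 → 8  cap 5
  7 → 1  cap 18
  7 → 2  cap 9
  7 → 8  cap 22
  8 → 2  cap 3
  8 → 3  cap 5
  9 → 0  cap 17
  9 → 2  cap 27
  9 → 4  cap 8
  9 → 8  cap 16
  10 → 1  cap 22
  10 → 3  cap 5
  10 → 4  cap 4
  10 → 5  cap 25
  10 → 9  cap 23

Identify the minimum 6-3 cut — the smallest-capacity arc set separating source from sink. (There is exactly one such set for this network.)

augment #1: 6→8→3 push 5
augment #2: 6→4→0→3 push 8
augment #3: 6→7→2→10→3 push 2
max flow = 15; residual-reachable set from 6 gives S-side
cut edges (S→T): {(0,3), (2,10), (8,3)} total cap 15

Min-cut arcs: {(0,3), (2,10), (8,3)} (total capacity 15)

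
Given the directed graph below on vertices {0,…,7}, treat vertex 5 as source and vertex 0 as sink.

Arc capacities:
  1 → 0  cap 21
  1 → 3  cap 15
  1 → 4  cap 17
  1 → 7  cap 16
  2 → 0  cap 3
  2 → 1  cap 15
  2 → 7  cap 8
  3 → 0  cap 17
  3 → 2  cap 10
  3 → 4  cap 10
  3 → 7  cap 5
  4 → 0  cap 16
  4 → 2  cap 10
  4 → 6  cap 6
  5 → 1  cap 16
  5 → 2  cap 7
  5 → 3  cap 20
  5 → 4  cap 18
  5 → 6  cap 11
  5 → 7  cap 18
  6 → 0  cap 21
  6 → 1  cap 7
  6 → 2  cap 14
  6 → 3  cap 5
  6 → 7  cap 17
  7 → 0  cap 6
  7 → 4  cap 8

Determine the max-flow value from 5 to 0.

augment #1: 5→1→0 bottleneck 16, total now 16
augment #2: 5→2→0 bottleneck 3, total now 19
augment #3: 5→3→0 bottleneck 17, total now 36
augment #4: 5→4→0 bottleneck 16, total now 52
augment #5: 5→6→0 bottleneck 11, total now 63
augment #6: 5→7→0 bottleneck 6, total now 69
augment #7: 5→2→1→0 bottleneck 4, total now 73
augment #8: 5→4→6→0 bottleneck 2, total now 75
augment #9: 5→3→2→1→0 bottleneck 1, total now 76
augment #10: 5→3→4→6→0 bottleneck 2, total now 78
augment #11: 5→7→4→6→0 bottleneck 2, total now 80

Maximum flow value: 80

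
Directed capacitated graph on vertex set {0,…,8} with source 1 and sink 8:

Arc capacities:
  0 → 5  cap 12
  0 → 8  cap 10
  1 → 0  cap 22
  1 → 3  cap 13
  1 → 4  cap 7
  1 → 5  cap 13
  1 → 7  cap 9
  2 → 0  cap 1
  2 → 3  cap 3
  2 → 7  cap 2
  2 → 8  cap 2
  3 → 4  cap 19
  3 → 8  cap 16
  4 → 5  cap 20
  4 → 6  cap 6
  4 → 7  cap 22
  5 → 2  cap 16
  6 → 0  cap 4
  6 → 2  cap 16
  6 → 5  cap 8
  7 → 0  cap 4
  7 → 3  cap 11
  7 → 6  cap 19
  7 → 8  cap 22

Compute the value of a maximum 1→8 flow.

Maximum flow value: 46

augment #1: 1→0→8 bottleneck 10, total now 10
augment #2: 1→3→8 bottleneck 13, total now 23
augment #3: 1→7→8 bottleneck 9, total now 32
augment #4: 1→4→7→8 bottleneck 7, total now 39
augment #5: 1→5→2→8 bottleneck 2, total now 41
augment #6: 1→5→2→3→8 bottleneck 3, total now 44
augment #7: 1→5→2→7→8 bottleneck 2, total now 46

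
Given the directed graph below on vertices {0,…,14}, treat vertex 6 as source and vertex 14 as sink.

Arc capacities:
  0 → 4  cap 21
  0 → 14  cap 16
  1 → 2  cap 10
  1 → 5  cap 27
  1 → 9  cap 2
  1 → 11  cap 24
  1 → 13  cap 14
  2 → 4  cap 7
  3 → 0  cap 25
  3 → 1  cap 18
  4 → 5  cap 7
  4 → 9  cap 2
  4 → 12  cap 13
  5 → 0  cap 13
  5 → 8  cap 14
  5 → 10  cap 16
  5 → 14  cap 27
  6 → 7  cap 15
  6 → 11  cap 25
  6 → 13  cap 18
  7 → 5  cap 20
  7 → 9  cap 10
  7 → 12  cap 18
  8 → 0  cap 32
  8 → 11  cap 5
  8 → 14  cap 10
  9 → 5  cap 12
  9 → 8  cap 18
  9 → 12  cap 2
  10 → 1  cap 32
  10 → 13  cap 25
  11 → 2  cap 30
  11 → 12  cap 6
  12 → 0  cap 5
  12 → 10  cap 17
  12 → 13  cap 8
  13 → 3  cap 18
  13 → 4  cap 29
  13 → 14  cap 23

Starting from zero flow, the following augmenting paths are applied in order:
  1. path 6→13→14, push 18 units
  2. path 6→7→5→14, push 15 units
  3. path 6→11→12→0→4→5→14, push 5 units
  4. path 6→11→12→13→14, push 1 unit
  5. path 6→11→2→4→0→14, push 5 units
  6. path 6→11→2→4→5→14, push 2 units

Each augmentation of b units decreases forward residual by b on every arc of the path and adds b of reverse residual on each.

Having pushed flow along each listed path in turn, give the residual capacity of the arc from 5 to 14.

after path 1 (6→13→14, push 18): res(5,14)=27
after path 2 (6→7→5→14, push 15): res(5,14)=12
after path 3 (6→11→12→0→4→5→14, push 5): res(5,14)=7
after path 4 (6→11→12→13→14, push 1): res(5,14)=7
after path 5 (6→11→2→4→0→14, push 5): res(5,14)=7
after path 6 (6→11→2→4→5→14, push 2): res(5,14)=5

Residual capacity of (5,14): 5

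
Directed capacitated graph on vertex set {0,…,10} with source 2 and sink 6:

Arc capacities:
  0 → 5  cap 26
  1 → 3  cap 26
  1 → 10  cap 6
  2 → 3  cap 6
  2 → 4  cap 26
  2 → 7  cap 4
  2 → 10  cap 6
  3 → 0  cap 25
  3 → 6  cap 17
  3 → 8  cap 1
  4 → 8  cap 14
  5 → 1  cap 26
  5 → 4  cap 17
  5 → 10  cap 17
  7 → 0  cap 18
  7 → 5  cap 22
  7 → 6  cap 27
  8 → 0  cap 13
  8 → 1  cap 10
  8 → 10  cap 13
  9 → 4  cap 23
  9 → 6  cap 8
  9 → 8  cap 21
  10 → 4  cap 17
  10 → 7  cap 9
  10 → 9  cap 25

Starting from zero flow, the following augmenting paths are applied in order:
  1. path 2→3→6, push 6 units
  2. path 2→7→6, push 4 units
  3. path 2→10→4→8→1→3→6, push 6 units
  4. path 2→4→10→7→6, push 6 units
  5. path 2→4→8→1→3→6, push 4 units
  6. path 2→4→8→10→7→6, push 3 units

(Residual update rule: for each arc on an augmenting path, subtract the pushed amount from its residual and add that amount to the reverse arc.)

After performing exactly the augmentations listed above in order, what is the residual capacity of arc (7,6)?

Residual capacity of (7,6): 14

after path 1 (2→3→6, push 6): res(7,6)=27
after path 2 (2→7→6, push 4): res(7,6)=23
after path 3 (2→10→4→8→1→3→6, push 6): res(7,6)=23
after path 4 (2→4→10→7→6, push 6): res(7,6)=17
after path 5 (2→4→8→1→3→6, push 4): res(7,6)=17
after path 6 (2→4→8→10→7→6, push 3): res(7,6)=14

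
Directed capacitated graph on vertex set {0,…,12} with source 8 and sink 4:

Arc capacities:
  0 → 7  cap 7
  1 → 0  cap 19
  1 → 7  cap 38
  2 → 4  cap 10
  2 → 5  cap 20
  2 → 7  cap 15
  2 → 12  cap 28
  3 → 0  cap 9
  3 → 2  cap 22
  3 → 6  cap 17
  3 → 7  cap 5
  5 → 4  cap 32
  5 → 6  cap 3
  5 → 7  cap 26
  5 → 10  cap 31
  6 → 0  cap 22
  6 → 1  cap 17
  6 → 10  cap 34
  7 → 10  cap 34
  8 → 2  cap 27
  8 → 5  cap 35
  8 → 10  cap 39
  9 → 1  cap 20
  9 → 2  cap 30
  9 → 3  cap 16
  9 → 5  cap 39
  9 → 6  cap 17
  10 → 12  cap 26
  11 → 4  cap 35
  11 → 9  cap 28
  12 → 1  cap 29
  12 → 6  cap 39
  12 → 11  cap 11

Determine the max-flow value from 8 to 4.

augment #1: 8→2→4 bottleneck 10, total now 10
augment #2: 8→5→4 bottleneck 32, total now 42
augment #3: 8→2→12→11→4 bottleneck 11, total now 53

Maximum flow value: 53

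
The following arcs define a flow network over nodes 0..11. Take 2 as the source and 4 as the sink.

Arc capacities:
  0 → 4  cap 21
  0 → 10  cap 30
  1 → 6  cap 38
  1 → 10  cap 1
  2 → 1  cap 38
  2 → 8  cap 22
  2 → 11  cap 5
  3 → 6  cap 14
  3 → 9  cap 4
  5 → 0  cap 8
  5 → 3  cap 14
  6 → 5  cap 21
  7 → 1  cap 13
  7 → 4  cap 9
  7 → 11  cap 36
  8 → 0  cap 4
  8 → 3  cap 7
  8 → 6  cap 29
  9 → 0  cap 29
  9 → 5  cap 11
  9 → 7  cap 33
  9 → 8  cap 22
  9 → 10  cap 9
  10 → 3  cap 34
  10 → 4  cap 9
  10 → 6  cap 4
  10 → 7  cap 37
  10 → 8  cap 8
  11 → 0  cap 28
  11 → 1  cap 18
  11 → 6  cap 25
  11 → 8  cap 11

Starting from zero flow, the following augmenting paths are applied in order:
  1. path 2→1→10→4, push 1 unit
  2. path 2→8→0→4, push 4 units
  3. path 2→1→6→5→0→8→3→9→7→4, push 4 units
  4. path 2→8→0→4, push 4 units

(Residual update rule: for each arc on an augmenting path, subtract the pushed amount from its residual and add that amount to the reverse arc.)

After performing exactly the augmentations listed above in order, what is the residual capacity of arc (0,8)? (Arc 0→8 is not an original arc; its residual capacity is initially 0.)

after path 1 (2→1→10→4, push 1): res(0,8)=0
after path 2 (2→8→0→4, push 4): res(0,8)=4
after path 3 (2→1→6→5→0→8→3→9→7→4, push 4): res(0,8)=0
after path 4 (2→8→0→4, push 4): res(0,8)=4

Residual capacity of (0,8): 4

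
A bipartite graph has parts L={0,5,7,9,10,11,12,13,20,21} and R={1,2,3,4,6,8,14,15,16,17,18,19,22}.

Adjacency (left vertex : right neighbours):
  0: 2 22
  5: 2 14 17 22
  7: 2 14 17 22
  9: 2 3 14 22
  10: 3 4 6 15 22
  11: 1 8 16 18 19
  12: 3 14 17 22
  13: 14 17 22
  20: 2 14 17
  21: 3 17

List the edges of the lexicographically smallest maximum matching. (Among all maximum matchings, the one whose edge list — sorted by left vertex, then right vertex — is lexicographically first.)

Lex-smallest maximum matching: {(0,2), (5,14), (7,17), (9,3), (10,4), (11,1), (12,22)}

|M| = 7 (so the lex-smallest maximum matching has 7 edges)
process left vertices in ascending order; for each, take the smallest-labelled available neighbour that still permits 7 edges overall, or leave it unmatched if none does
lex-smallest matching: {0-2, 5-14, 7-17, 9-3, 10-4, 11-1, 12-22}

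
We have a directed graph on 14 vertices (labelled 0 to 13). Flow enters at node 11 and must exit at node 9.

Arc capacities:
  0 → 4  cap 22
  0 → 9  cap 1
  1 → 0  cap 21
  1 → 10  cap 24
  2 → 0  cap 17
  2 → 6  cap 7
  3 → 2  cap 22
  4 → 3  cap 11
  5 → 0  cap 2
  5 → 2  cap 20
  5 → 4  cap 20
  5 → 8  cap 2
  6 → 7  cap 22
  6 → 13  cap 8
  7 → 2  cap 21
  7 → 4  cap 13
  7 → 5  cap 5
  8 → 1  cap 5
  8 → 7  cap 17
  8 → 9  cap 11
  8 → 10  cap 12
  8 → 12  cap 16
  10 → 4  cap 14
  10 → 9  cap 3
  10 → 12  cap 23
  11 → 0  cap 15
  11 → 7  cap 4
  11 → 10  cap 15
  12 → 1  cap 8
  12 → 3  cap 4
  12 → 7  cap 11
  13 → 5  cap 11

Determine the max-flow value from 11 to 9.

Maximum flow value: 6

augment #1: 11→0→9 bottleneck 1, total now 1
augment #2: 11→10→9 bottleneck 3, total now 4
augment #3: 11→7→5→8→9 bottleneck 2, total now 6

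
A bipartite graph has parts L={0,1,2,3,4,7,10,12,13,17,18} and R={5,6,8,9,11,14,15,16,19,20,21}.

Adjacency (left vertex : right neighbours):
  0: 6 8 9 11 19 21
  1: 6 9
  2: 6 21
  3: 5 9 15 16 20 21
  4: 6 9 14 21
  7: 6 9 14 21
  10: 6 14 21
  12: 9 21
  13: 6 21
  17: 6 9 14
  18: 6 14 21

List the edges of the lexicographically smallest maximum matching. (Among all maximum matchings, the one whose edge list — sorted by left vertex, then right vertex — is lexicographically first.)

Lex-smallest maximum matching: {(0,8), (1,6), (2,21), (3,5), (4,9), (7,14)}

|M| = 6 (so the lex-smallest maximum matching has 6 edges)
process left vertices in ascending order; for each, take the smallest-labelled available neighbour that still permits 6 edges overall, or leave it unmatched if none does
lex-smallest matching: {0-8, 1-6, 2-21, 3-5, 4-9, 7-14}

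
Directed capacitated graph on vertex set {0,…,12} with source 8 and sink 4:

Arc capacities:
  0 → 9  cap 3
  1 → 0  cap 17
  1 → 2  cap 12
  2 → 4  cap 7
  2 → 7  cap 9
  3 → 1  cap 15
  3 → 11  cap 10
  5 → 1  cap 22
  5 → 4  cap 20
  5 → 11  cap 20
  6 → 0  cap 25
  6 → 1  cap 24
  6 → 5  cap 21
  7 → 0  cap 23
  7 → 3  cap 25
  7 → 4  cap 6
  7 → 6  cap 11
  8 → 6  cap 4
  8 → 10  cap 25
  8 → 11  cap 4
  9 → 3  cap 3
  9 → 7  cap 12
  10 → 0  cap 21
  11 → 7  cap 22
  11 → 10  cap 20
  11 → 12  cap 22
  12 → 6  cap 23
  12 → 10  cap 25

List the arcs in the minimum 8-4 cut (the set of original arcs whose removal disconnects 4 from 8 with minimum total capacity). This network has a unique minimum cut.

augment #1: 8→6→5→4 push 4
augment #2: 8→11→7→4 push 4
augment #3: 8→10→0→9→7→4 push 2
augment #4: 8→10→0→9→3→1→2→4 push 1
max flow = 11; residual-reachable set from 8 gives S-side
cut edges (S→T): {(0,9), (8,6), (8,11)} total cap 11

Min-cut arcs: {(0,9), (8,6), (8,11)} (total capacity 11)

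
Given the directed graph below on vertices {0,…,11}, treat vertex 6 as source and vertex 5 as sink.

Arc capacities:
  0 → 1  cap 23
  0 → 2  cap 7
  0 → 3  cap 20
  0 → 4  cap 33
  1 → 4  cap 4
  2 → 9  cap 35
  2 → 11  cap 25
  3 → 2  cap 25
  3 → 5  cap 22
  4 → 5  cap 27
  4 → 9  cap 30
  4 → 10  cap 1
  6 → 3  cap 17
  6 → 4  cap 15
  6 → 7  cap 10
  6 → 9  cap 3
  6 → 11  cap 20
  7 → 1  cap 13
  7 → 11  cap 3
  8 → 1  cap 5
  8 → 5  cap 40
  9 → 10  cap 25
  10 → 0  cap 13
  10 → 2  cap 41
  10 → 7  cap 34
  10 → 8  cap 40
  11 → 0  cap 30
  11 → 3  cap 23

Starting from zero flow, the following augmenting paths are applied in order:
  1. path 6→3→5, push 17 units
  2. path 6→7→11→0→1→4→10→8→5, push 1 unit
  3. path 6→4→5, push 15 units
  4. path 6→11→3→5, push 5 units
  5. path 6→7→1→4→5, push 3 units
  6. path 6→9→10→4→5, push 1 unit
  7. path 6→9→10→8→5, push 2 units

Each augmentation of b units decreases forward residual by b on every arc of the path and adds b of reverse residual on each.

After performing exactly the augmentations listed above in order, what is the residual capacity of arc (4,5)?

Residual capacity of (4,5): 8

after path 1 (6→3→5, push 17): res(4,5)=27
after path 2 (6→7→11→0→1→4→10→8→5, push 1): res(4,5)=27
after path 3 (6→4→5, push 15): res(4,5)=12
after path 4 (6→11→3→5, push 5): res(4,5)=12
after path 5 (6→7→1→4→5, push 3): res(4,5)=9
after path 6 (6→9→10→4→5, push 1): res(4,5)=8
after path 7 (6→9→10→8→5, push 2): res(4,5)=8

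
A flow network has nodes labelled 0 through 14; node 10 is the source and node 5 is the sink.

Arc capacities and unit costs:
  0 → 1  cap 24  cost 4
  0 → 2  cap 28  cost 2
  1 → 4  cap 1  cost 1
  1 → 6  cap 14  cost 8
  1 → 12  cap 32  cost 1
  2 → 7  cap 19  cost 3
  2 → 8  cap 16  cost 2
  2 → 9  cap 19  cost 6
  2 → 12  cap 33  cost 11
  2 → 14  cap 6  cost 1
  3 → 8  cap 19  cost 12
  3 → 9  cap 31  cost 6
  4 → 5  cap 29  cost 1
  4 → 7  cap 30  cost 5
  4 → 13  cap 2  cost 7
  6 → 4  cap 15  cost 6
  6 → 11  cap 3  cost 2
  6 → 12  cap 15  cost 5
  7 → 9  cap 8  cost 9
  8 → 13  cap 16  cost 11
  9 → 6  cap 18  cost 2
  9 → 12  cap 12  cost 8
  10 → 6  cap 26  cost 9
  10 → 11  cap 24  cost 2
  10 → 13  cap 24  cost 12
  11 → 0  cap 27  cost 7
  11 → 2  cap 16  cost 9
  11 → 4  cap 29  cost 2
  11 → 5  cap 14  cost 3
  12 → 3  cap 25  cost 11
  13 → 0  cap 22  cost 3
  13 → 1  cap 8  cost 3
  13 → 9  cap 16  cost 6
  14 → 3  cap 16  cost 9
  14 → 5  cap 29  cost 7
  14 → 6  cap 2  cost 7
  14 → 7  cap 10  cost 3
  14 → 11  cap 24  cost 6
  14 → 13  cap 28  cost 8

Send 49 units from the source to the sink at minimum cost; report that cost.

Minimum cost for 49 units: 569

shortest-cost path #1: 10→11→5 push 14 @ unit cost 5 (adds 70)
shortest-cost path #2: 10→11→4→5 push 10 @ unit cost 5 (adds 50)
shortest-cost path #3: 10→6→11→4→5 push 3 @ unit cost 14 (adds 42)
shortest-cost path #4: 10→6→4→5 push 15 @ unit cost 16 (adds 240)
shortest-cost path #5: 10→13→1→4→5 push 1 @ unit cost 17 (adds 17)
shortest-cost path #6: 10→13→0→2→14→5 push 6 @ unit cost 25 (adds 150)
total cost = 569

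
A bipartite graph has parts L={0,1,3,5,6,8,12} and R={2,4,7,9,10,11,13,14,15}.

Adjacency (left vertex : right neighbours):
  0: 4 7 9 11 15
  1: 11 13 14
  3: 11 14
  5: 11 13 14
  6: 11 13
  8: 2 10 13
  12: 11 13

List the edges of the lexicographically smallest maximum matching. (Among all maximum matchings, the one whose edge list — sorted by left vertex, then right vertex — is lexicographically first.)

|M| = 5 (so the lex-smallest maximum matching has 5 edges)
process left vertices in ascending order; for each, take the smallest-labelled available neighbour that still permits 5 edges overall, or leave it unmatched if none does
lex-smallest matching: {0-4, 1-11, 3-14, 5-13, 8-2}

Lex-smallest maximum matching: {(0,4), (1,11), (3,14), (5,13), (8,2)}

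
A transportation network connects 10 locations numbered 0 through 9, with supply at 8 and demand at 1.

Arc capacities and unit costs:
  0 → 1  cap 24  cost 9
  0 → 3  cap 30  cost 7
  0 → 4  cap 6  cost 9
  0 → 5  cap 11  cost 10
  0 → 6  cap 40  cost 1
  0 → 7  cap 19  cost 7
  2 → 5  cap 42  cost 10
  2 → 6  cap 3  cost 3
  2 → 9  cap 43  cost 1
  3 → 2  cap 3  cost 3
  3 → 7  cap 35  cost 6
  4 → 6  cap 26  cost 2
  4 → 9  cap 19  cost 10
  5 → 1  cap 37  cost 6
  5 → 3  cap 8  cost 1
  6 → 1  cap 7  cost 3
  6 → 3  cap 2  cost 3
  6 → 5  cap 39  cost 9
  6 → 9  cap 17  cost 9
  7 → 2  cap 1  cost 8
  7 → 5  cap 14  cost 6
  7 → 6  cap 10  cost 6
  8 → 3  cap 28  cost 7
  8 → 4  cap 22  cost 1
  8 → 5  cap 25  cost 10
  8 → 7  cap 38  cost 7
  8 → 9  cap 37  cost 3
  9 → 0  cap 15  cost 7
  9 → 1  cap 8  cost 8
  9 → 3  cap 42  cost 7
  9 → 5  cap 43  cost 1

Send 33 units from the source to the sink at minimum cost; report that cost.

shortest-cost path #1: 8→4→6→1 push 7 @ unit cost 6 (adds 42)
shortest-cost path #2: 8→9→5→1 push 26 @ unit cost 10 (adds 260)
total cost = 302

Minimum cost for 33 units: 302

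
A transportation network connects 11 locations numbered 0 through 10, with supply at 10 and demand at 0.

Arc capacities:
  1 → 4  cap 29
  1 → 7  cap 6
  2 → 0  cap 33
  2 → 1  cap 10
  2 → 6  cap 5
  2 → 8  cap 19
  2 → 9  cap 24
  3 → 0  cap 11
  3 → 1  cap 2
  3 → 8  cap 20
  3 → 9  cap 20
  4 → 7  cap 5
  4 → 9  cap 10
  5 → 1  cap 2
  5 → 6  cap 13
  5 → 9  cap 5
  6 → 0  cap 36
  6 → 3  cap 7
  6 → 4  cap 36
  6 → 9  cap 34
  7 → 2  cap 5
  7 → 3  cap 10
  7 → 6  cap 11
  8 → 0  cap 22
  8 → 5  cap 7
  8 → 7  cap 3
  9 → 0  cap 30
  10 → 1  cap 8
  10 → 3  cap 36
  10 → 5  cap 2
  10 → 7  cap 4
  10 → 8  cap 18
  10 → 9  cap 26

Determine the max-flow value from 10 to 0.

augment #1: 10→3→0 bottleneck 11, total now 11
augment #2: 10→8→0 bottleneck 18, total now 29
augment #3: 10→9→0 bottleneck 26, total now 55
augment #4: 10→3→8→0 bottleneck 4, total now 59
augment #5: 10→3→9→0 bottleneck 4, total now 63
augment #6: 10→5→6→0 bottleneck 2, total now 65
augment #7: 10→7→2→0 bottleneck 4, total now 69
augment #8: 10→1→7→2→0 bottleneck 1, total now 70
augment #9: 10→1→7→6→0 bottleneck 5, total now 75
augment #10: 10→1→4→7→6→0 bottleneck 2, total now 77
augment #11: 10→3→8→5→6→0 bottleneck 7, total now 84
augment #12: 10→3→8→7→6→0 bottleneck 3, total now 87
augment #13: 10→3→1→4→7→6→0 bottleneck 1, total now 88

Maximum flow value: 88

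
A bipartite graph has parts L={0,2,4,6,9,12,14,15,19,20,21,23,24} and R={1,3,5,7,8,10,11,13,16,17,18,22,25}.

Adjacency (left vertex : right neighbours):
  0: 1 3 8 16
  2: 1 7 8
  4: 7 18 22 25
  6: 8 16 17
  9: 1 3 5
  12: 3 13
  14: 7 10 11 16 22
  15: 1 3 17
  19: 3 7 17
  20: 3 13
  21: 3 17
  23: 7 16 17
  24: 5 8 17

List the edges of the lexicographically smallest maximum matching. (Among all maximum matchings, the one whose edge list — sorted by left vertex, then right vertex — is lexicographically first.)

|M| = 10 (so the lex-smallest maximum matching has 10 edges)
process left vertices in ascending order; for each, take the smallest-labelled available neighbour that still permits 10 edges overall, or leave it unmatched if none does
lex-smallest matching: {0-1, 2-7, 4-18, 6-8, 9-3, 12-13, 14-10, 15-17, 23-16, 24-5}

Lex-smallest maximum matching: {(0,1), (2,7), (4,18), (6,8), (9,3), (12,13), (14,10), (15,17), (23,16), (24,5)}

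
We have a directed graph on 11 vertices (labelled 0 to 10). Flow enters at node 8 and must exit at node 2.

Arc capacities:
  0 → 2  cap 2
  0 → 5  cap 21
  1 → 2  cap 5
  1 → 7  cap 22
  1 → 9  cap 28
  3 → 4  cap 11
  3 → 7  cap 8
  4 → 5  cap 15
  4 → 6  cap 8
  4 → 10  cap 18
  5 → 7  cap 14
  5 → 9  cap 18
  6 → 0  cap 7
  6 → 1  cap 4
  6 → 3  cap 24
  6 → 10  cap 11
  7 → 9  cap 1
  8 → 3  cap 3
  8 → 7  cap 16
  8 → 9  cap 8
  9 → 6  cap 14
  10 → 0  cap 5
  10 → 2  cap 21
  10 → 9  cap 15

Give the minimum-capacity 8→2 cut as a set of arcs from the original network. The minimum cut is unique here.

Min-cut arcs: {(7,9), (8,3), (8,9)} (total capacity 12)

augment #1: 8→3→4→10→2 push 3
augment #2: 8→9→6→0→2 push 2
augment #3: 8→9→6→1→2 push 4
augment #4: 8→9→6→10→2 push 2
augment #5: 8→7→9→6→10→2 push 1
max flow = 12; residual-reachable set from 8 gives S-side
cut edges (S→T): {(7,9), (8,3), (8,9)} total cap 12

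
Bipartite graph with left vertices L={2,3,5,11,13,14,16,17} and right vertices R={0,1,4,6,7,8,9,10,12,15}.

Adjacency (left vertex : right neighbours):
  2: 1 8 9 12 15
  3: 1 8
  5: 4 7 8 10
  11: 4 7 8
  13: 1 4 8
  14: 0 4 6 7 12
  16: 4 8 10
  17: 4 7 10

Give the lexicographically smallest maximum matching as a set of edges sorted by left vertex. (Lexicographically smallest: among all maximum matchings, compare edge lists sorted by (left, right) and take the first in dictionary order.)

Lex-smallest maximum matching: {(2,9), (3,1), (5,4), (11,7), (13,8), (14,0), (16,10)}

|M| = 7 (so the lex-smallest maximum matching has 7 edges)
process left vertices in ascending order; for each, take the smallest-labelled available neighbour that still permits 7 edges overall, or leave it unmatched if none does
lex-smallest matching: {2-9, 3-1, 5-4, 11-7, 13-8, 14-0, 16-10}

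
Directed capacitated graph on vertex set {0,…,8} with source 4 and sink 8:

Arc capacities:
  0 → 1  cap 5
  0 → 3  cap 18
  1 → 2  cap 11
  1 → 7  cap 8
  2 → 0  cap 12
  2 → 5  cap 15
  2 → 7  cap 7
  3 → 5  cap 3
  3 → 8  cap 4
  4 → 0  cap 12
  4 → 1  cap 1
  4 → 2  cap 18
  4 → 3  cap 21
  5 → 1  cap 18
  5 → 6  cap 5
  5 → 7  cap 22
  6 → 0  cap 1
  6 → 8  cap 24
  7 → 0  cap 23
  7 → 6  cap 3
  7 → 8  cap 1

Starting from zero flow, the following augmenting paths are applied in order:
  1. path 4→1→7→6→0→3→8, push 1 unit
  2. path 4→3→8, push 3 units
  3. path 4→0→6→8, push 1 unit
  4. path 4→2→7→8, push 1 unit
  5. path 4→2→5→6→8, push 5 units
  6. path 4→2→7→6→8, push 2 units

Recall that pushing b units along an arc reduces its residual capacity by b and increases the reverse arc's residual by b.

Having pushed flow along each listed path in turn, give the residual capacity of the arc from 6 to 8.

Residual capacity of (6,8): 16

after path 1 (4→1→7→6→0→3→8, push 1): res(6,8)=24
after path 2 (4→3→8, push 3): res(6,8)=24
after path 3 (4→0→6→8, push 1): res(6,8)=23
after path 4 (4→2→7→8, push 1): res(6,8)=23
after path 5 (4→2→5→6→8, push 5): res(6,8)=18
after path 6 (4→2→7→6→8, push 2): res(6,8)=16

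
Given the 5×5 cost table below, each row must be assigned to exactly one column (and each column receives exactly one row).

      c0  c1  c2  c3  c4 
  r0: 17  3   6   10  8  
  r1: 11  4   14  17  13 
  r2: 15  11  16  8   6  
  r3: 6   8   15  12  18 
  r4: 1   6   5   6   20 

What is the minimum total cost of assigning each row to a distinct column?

Minimum assignment cost: 28

optimal assignment: row0→col2 (cost 6), row1→col1 (cost 4), row2→col4 (cost 6), row3→col0 (cost 6), row4→col3 (cost 6)
total = 6 + 4 + 6 + 6 + 6 = 28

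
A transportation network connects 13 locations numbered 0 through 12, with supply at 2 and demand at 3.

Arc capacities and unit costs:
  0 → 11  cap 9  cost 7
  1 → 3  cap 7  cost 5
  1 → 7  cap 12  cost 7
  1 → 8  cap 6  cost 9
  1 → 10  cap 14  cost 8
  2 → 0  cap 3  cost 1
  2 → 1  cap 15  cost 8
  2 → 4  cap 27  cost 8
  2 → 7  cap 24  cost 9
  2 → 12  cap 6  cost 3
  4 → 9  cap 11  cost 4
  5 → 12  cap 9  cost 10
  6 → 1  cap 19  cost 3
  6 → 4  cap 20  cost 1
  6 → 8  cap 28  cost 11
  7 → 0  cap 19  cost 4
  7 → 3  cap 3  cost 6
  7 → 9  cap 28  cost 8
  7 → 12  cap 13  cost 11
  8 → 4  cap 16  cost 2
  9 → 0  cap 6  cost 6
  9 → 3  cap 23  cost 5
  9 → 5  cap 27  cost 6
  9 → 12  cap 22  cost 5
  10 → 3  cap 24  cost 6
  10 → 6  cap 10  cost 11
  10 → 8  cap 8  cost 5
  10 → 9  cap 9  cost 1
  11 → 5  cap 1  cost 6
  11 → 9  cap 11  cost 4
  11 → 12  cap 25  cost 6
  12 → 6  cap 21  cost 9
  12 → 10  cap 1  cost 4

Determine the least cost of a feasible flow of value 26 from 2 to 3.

shortest-cost path #1: 2→1→3 push 7 @ unit cost 13 (adds 91)
shortest-cost path #2: 2→12→10→3 push 1 @ unit cost 13 (adds 13)
shortest-cost path #3: 2→7→3 push 3 @ unit cost 15 (adds 45)
shortest-cost path #4: 2→4→9→3 push 11 @ unit cost 17 (adds 187)
shortest-cost path #5: 2→0→11→9→3 push 3 @ unit cost 17 (adds 51)
shortest-cost path #6: 2→7→9→3 push 1 @ unit cost 22 (adds 22)
total cost = 409

Minimum cost for 26 units: 409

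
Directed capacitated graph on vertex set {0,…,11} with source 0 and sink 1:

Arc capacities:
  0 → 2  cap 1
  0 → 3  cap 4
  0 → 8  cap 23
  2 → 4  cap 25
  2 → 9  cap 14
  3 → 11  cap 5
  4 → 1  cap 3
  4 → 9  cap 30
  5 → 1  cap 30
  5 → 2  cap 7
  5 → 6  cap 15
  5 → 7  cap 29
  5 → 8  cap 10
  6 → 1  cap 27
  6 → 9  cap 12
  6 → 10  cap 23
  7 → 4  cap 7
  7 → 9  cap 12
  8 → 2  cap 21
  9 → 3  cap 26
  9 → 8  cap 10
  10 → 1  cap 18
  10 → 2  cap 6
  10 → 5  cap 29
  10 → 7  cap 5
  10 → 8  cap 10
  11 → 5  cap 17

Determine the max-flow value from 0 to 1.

augment #1: 0→2→4→1 bottleneck 1, total now 1
augment #2: 0→3→11→5→1 bottleneck 4, total now 5
augment #3: 0→8→2→4→1 bottleneck 2, total now 7
augment #4: 0→8→2→9→3→11→5→1 bottleneck 1, total now 8

Maximum flow value: 8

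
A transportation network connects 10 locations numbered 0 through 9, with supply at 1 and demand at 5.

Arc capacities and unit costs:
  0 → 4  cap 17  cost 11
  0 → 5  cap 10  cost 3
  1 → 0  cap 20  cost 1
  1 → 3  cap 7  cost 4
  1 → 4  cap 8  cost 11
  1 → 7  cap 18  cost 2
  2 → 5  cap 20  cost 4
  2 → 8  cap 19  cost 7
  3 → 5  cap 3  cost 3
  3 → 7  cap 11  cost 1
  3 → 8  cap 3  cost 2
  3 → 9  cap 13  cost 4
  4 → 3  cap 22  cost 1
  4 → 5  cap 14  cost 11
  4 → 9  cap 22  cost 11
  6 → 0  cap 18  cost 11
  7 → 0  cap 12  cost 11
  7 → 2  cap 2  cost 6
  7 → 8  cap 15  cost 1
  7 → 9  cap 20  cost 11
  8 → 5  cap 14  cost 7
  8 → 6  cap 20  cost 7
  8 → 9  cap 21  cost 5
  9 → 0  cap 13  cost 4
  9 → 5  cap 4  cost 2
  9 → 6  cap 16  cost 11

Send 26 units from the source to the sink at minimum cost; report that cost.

Minimum cost for 26 units: 191

shortest-cost path #1: 1→0→5 push 10 @ unit cost 4 (adds 40)
shortest-cost path #2: 1→3→5 push 3 @ unit cost 7 (adds 21)
shortest-cost path #3: 1→7→8→5 push 13 @ unit cost 10 (adds 130)
total cost = 191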